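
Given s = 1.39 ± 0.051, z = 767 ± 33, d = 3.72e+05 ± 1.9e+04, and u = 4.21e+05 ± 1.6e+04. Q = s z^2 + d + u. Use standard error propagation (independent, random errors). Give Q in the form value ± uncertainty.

Let p = s·z^2 = 8.18e+05. δp/p = √((1·δs/s)² + (2·δz/z)²) = √(0.00135 + 0.00740) = 0.0935, so δp = 76500.
Q = p + d + u: δQ = √(δp² + δd² + δu²) = √(5.85e+09 + 3.61e+08 + 2.56e+08) = 80400
Q = 1.61e+06.

(1.61 ± 0.0804) × 10^6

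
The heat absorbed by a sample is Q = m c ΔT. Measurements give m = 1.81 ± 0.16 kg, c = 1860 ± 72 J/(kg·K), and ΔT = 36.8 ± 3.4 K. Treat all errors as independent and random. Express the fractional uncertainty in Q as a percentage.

13.4%

For a monomial Q ∝ m, c, ΔT, fractional errors add in quadrature:
  (1·δm/m)² = (1×0.0884)² = 0.00781;  (1·δc/c)² = (1×0.0387)² = 0.00150;  (1·δΔT/ΔT)² = (1×0.0924)² = 0.00854
δQ/Q = √(0.0178) = 0.134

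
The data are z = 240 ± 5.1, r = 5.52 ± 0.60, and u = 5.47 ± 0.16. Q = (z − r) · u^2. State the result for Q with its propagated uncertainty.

Let w = z − r = 234. δw = √(δz² + δr²) = √(26.0 + 0.360) = 5.14, so δw/w = 0.0219.
Q is then a monomial in w, u:
δQ/Q = √((δw/w)² + (2·δu/u)²) = √(0.000480 + 0.00342) = 0.0625
Q = 7020, so δQ = 0.0625 × 7020 = 438.

7020 ± 438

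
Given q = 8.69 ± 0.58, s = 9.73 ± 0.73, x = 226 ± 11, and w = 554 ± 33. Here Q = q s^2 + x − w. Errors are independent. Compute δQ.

Let p = q·s^2 = 823. δp/p = √((1·δq/q)² + (2·δs/s)²) = √(0.00445 + 0.0225) = 0.164, so δp = 135.
Q = p + x − w: δQ = √(δp² + δx² + δw²) = √(18300 + 121 + 1090) = 140

140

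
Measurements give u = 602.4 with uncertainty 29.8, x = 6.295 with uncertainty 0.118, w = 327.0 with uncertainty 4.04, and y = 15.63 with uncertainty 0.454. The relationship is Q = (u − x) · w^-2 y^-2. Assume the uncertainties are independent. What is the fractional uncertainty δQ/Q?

0.0805

Let h = u − x = 596.1. δh = √(δu² + δx²) = √(888 + 0.0139) = 29.8, so δh/h = 0.0500.
Q is then a monomial in h, w, y:
δQ/Q = √((δh/h)² + (-2·δw/w)² + (-2·δy/y)²) = √(0.00250 + 0.000611 + 0.00337) = 0.0805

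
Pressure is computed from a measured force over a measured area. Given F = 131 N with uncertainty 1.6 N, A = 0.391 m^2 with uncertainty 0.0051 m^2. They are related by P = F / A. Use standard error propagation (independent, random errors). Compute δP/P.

0.0179

Products/powers → add relative errors in quadrature, weighted by exponent:
  (1·δF/F)² = (1×0.0122)² = 0.000149;  (-1·δA/A)² = (-1×0.0130)² = 0.000170
δP/P = √(0.000319) = 0.0179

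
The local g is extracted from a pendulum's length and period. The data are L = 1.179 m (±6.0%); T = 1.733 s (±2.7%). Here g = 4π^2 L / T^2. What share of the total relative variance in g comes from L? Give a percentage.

(δg/g)² = (1·δL/L)² + (-2·δT/T)²
  L term: (1×0.0600)² = 0.00360
  T term: (-2×0.0270)² = 0.00292
Total = 0.00652. Share from L = 0.00360/0.00652 = 0.552.

55.2%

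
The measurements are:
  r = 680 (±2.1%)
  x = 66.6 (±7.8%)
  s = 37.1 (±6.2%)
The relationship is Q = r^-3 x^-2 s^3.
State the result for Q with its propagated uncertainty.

Each factor contributes (exponent × relative error)² to (δQ/Q)²:
  (-3·δr/r)² = (-3×0.0210)² = 0.00397;  (-2·δx/x)² = (-2×0.0780)² = 0.0243;  (3·δs/s)² = (3×0.0620)² = 0.0346
δQ/Q = √(0.0629) = 0.251
Q = 3.66e-08, so δQ = 0.251 × 3.66e-08 = 9.18e-09.

(3.66 ± 0.918) × 10^-8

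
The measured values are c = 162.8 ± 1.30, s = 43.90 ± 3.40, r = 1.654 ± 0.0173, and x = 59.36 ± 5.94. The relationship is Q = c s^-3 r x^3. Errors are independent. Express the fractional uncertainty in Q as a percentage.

Relative error in a monomial: (δQ/Q)² = Σ (nᵢ · δxᵢ/xᵢ)².
  (1·δc/c)² = (1×0.00799)² = 6.38e-05;  (-3·δs/s)² = (-3×0.0774)² = 0.0540;  (1·δr/r)² = (1×0.0105)² = 0.000109;  (3·δx/x)² = (3×0.100)² = 0.0901
δQ/Q = √(0.144) = 0.380

38.0%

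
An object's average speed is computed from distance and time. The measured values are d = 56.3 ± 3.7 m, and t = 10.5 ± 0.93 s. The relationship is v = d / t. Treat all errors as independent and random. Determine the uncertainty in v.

0.591 m/s

Each factor contributes (exponent × relative error)² to (δv/v)²:
  (1·δd/d)² = (1×0.0657)² = 0.00432;  (-1·δt/t)² = (-1×0.0886)² = 0.00784
δv/v = √(0.0122) = 0.110
v = 5.36 m/s, so δv = 0.110 × 5.36 = 0.591 m/s.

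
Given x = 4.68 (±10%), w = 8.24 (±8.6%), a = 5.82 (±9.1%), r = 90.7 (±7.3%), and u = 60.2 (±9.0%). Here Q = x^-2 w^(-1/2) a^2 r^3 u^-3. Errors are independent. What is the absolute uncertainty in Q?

Since Q is a product/quotient, work with relative uncertainties:
  (-2·δx/x)² = (-2×0.100)² = 0.0400;  (−½·δw/w)² = (-0.5×0.0860)² = 0.00185;  (2·δa/a)² = (2×0.0910)² = 0.0331;  (3·δr/r)² = (3×0.0730)² = 0.0480;  (-3·δu/u)² = (-3×0.0900)² = 0.0729
δQ/Q = √(0.196) = 0.443
Q = 1.84, so δQ = 0.443 × 1.84 = 0.815.

0.815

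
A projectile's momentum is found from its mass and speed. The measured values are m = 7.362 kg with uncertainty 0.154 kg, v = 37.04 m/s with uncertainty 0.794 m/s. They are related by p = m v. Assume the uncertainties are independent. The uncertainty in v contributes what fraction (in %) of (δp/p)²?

51.2%

(δp/p)² = (1·δm/m)² + (1·δv/v)²
  m term: (1×0.0209)² = 0.000438
  v term: (1×0.0214)² = 0.000460
Total = 0.000897. Share from v = 0.000460/0.000897 = 0.512.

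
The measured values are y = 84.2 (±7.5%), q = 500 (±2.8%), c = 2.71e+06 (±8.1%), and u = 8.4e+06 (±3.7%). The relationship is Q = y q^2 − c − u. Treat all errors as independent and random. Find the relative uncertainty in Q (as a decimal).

0.202

Let p = y·q^2 = 2.1e+07. δp/p = √((1·δy/y)² + (2·δq/q)²) = √(0.00562 + 0.00314) = 0.0936, so δp = 1.97e+06.
Q = p − c − u: δQ = √(δp² + δc² + δu²) = √(3.88e+12 + 4.82e+10 + 9.66e+10) = 2.01e+06
Q = 9.94e+06, so δQ/Q = 2.01e+06/9.94e+06 = 0.202.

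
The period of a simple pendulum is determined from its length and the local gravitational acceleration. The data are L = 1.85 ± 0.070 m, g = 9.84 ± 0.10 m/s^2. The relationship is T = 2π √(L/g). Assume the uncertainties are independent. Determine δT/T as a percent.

Each factor contributes (exponent × relative error)² to (δT/T)²:
  (½·δL/L)² = (0.5×0.0378)² = 0.000358;  (−½·δg/g)² = (-0.5×0.0102)² = 2.58e-05
δT/T = √(0.000384) = 0.0196

1.96%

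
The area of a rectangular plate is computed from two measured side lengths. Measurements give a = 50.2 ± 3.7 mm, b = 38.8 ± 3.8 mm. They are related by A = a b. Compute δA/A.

Relative error in a monomial: (δA/A)² = Σ (nᵢ · δxᵢ/xᵢ)².
  (1·δa/a)² = (1×0.0737)² = 0.00543;  (1·δb/b)² = (1×0.0979)² = 0.00959
δA/A = √(0.0150) = 0.123

0.123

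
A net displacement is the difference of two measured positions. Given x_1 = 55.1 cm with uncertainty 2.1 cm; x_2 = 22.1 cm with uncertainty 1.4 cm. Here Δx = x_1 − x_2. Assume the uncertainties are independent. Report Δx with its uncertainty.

33.0 ± 2.52 cm

Sums and differences: (δΔx)² = Σ (cᵢ δxᵢ)².
  (δx_1)² = 4.41;  (δx_2)² = 1.96
δΔx = √(6.37) = 2.52 cm
Δx = 33.0 cm.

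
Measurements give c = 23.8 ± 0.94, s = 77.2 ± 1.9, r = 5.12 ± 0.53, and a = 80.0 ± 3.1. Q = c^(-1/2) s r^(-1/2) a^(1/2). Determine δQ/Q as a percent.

6.36%

For a monomial Q ∝ c^(-1/2), s, r^(-1/2), a^(1/2), fractional errors add in quadrature:
  (−½·δc/c)² = (-0.5×0.0395)² = 0.000390;  (1·δs/s)² = (1×0.0246)² = 0.000606;  (−½·δr/r)² = (-0.5×0.104)² = 0.00268;  (½·δa/a)² = (0.5×0.0387)² = 0.000375
δQ/Q = √(0.00405) = 0.0636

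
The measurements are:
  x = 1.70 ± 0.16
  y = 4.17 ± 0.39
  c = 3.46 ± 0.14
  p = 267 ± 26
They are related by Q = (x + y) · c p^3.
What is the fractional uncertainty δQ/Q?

0.304

Let u = x + y = 5.87. δu = √(δx² + δy²) = √(0.0256 + 0.152) = 0.422, so δu/u = 0.0718.
Q is then a monomial in u, c, p:
δQ/Q = √((δu/u)² + (1·δc/c)² + (3·δp/p)²) = √(0.00516 + 0.00164 + 0.0853) = 0.304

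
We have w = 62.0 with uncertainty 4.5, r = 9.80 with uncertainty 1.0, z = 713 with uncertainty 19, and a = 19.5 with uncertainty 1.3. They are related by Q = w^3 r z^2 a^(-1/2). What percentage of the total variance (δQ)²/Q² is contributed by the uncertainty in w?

76.7%

(δQ/Q)² = (3·δw/w)² + (1·δr/r)² + (2·δz/z)² + (−½·δa/a)²
  w term: (3×0.0726)² = 0.0474
  r term: (1×0.102)² = 0.0104
  z term: (2×0.0266)² = 0.00284
  a term: (-0.5×0.0667)² = 0.00111
Total = 0.0618. Share from w = 0.0474/0.0618 = 0.767.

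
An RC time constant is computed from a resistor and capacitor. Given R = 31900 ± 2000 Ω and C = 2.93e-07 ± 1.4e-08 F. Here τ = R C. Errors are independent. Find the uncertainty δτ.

0.000737 s

Relative error in a monomial: (δτ/τ)² = Σ (nᵢ · δxᵢ/xᵢ)².
  (1·δR/R)² = (1×0.0627)² = 0.00393;  (1·δC/C)² = (1×0.0478)² = 0.00228
δτ/τ = √(0.00621) = 0.0788
τ = 0.00935 s, so δτ = 0.0788 × 0.00935 = 0.000737 s.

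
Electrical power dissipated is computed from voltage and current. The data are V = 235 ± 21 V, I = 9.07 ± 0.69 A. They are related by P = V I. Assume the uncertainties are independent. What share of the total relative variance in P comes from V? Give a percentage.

(δP/P)² = (1·δV/V)² + (1·δI/I)²
  V term: (1×0.0894)² = 0.00799
  I term: (1×0.0761)² = 0.00579
Total = 0.0138. Share from V = 0.00799/0.0138 = 0.580.

58.0%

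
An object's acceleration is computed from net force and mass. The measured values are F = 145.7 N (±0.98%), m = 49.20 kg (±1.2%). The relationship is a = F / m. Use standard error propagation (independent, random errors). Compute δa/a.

Relative error in a monomial: (δa/a)² = Σ (nᵢ · δxᵢ/xᵢ)².
  (1·δF/F)² = (1×0.00980)² = 9.6e-05;  (-1·δm/m)² = (-1×0.0120)² = 0.000144
δa/a = √(0.000240) = 0.0155

0.0155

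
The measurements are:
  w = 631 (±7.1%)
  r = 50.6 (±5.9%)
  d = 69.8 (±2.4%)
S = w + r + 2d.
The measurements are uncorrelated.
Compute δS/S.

0.0548

Each term contributes (cᵢ δxᵢ)² to (δS)²:
  (δw)² = 2010;  (δr)² = 8.91;  (2·δd)² = 11.2
δS = √(2030) = 45.0
S = 821, so δS/S = 45.0/821 = 0.0548.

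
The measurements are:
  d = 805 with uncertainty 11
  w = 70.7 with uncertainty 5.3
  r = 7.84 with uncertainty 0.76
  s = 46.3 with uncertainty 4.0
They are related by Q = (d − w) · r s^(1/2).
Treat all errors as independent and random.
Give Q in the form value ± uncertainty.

Let u = d − w = 734. δu = √(δd² + δw²) = √(121 + 28.1) = 12.2, so δu/u = 0.0166.
Q is then a monomial in u, r, s:
δQ/Q = √((δu/u)² + (1·δr/r)² + (½·δs/s)²) = √(0.000277 + 0.00940 + 0.00187) = 0.107
Q = 39200, so δQ = 0.107 × 39200 = 4210.

39200 ± 4210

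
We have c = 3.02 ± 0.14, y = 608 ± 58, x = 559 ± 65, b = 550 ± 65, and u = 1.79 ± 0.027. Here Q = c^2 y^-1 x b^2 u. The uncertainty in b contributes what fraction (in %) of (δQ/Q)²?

64.0%

(δQ/Q)² = (2·δc/c)² + (-1·δy/y)² + (1·δx/x)² + (2·δb/b)² + (1·δu/u)²
  c term: (2×0.0464)² = 0.00860
  y term: (-1×0.0954)² = 0.00910
  x term: (1×0.116)² = 0.0135
  b term: (2×0.118)² = 0.0559
  u term: (1×0.0151)² = 0.000228
Total = 0.0873. Share from b = 0.0559/0.0873 = 0.640.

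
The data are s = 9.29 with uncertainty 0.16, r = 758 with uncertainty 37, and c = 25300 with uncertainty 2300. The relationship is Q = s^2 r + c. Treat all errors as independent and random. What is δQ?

Let p = s^2·r = 65400. δp/p = √((2·δs/s)² + (1·δr/r)²) = √(0.00119 + 0.00238) = 0.0597, so δp = 3910.
Q = p + c: δQ = √(δp² + δc²) = √(1.53e+07 + 5.29e+06) = 4530

4530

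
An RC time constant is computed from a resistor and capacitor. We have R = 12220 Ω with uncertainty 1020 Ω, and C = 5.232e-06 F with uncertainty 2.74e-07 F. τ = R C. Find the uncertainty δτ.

0.00630 s

For a monomial τ ∝ R, C, fractional errors add in quadrature:
  (1·δR/R)² = (1×0.0835)² = 0.00697;  (1·δC/C)² = (1×0.0524)² = 0.00274
δτ/τ = √(0.00971) = 0.0985
τ = 0.06394 s, so δτ = 0.0985 × 0.06394 = 0.00630 s.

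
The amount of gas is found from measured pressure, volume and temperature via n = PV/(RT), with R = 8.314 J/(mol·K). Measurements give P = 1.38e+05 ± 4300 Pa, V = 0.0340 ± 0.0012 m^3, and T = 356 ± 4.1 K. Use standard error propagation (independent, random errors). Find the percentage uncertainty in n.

4.85%

Each factor contributes (exponent × relative error)² to (δn/n)²:
  (1·δP/P)² = (1×0.0312)² = 0.000971;  (1·δV/V)² = (1×0.0353)² = 0.00125;  (-1·δT/T)² = (-1×0.0115)² = 0.000133
δn/n = √(0.00235) = 0.0485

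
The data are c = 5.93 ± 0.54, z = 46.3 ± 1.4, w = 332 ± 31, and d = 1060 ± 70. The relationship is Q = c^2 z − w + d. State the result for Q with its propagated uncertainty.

Let p = c^2·z = 1630. δp/p = √((2·δc/c)² + (1·δz/z)²) = √(0.0332 + 0.000914) = 0.185, so δp = 301.
Q = p − w + d: δQ = √(δp² + δw² + δd²) = √(90300 + 961 + 4900) = 310
Q = 2360.

2360 ± 310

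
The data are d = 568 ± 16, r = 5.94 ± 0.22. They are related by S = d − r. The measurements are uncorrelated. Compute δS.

Absolute uncertainties add in quadrature for a linear combination:
  (δd)² = 256;  (δr)² = 0.0484
δS = √(256) = 16.0

16.0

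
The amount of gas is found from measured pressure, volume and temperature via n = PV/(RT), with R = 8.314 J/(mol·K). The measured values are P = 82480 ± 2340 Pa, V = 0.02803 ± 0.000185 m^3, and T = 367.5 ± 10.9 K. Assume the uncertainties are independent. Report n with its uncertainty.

0.7567 ± 0.0315 mol

Each factor contributes (exponent × relative error)² to (δn/n)²:
  (1·δP/P)² = (1×0.0284)² = 0.000805;  (1·δV/V)² = (1×0.00660)² = 4.36e-05;  (-1·δT/T)² = (-1×0.0297)² = 0.000880
δn/n = √(0.00173) = 0.0416
n = 0.7567 mol, so δn = 0.0416 × 0.7567 = 0.0315 mol.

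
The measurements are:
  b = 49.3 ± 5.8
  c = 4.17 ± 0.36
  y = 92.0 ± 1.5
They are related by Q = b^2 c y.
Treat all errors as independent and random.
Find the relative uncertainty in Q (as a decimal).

0.251

Products/powers → add relative errors in quadrature, weighted by exponent:
  (2·δb/b)² = (2×0.118)² = 0.0554;  (1·δc/c)² = (1×0.0863)² = 0.00745;  (1·δy/y)² = (1×0.0163)² = 0.000266
δQ/Q = √(0.0631) = 0.251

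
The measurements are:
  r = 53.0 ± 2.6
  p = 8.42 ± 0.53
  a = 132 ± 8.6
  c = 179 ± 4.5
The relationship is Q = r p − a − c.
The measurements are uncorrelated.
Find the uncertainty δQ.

36.9

Let w = r·p = 446. δw/w = √((1·δr/r)² + (1·δp/p)²) = √(0.00241 + 0.00396) = 0.0798, so δw = 35.6.
Q = w − a − c: δQ = √(δw² + δa² + δc²) = √(1270 + 74.0 + 20.2) = 36.9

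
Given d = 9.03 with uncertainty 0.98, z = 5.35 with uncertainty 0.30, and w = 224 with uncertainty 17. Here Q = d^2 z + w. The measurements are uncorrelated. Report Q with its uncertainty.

660 ± 99.3

Let p = d^2·z = 436. δp/p = √((2·δd/d)² + (1·δz/z)²) = √(0.0471 + 0.00314) = 0.224, so δp = 97.8.
Q = p + w: δQ = √(δp² + δw²) = √(9560 + 289) = 99.3
Q = 660.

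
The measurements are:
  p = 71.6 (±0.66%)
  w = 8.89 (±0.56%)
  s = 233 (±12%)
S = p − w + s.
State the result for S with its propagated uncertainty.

Each term contributes (cᵢ δxᵢ)² to (δS)²:
  (δp)² = 0.223;  (δw)² = 0.00248;  (δs)² = 782
δS = √(782) = 28.0
S = 296.

296 ± 28.0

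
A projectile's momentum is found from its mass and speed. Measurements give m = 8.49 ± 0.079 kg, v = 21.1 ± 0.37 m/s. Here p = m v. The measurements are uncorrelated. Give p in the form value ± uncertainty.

179 ± 3.56 kg·m/s

Relative error in a monomial: (δp/p)² = Σ (nᵢ · δxᵢ/xᵢ)².
  (1·δm/m)² = (1×0.00931)² = 8.66e-05;  (1·δv/v)² = (1×0.0175)² = 0.000307
δp/p = √(0.000394) = 0.0199
p = 179 kg·m/s, so δp = 0.0199 × 179 = 3.56 kg·m/s.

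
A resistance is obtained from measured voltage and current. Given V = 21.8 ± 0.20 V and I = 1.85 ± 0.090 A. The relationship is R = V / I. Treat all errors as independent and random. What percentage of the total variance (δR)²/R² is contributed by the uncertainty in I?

(δR/R)² = (1·δV/V)² + (-1·δI/I)²
  V term: (1×0.00917)² = 8.42e-05
  I term: (-1×0.0486)² = 0.00237
Total = 0.00245. Share from I = 0.00237/0.00245 = 0.966.

96.6%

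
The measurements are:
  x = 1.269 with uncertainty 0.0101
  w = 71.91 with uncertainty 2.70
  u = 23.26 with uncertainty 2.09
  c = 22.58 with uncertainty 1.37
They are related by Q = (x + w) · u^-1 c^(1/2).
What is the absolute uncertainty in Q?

1.52

Let h = x + w = 73.18. δh = √(δx² + δw²) = √(0.000102 + 7.29) = 2.70, so δh/h = 0.0369.
Q is then a monomial in h, u, c:
δQ/Q = √((δh/h)² + (-1·δu/u)² + (½·δc/c)²) = √(0.00136 + 0.00807 + 0.000920) = 0.102
Q = 14.95, so δQ = 0.102 × 14.95 = 1.52.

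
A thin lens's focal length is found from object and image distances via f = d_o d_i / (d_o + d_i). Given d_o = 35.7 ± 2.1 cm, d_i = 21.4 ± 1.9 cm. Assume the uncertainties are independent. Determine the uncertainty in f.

∂f/∂d_o = (d_i/(d_o+d_i))² = 0.140;  ∂f/∂d_i = (d_o/(d_o+d_i))² = 0.391
δf = √((∂f/∂d_o · δd_o)² + (∂f/∂d_i · δd_i)²) = √(0.0870 + 0.552) = 0.799 cm

0.799 cm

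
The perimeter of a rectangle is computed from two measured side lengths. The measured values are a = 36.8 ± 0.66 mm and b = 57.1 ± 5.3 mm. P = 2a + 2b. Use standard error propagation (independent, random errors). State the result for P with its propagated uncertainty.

188 ± 10.7 mm

P is a linear combination, so absolute uncertainties add in quadrature:
  (2·δa)² = 1.74;  (2·δb)² = 112
δP = √(114) = 10.7 mm
P = 188 mm.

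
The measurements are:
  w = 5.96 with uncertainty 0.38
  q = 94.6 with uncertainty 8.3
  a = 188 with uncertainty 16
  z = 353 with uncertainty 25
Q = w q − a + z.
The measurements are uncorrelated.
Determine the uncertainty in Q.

68.0

Let p = w·q = 564. δp/p = √((1·δw/w)² + (1·δq/q)²) = √(0.00407 + 0.00770) = 0.108, so δp = 61.2.
Q = p − a + z: δQ = √(δp² + δa² + δz²) = √(3740 + 256 + 625) = 68.0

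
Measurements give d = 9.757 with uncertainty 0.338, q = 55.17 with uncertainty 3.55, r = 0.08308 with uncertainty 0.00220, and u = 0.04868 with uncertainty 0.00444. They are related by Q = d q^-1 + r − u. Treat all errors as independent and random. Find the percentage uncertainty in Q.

Let p = d·q^-1 = 0.1769. δp/p = √((1·δd/d)² + (-1·δq/q)²) = √(0.00120 + 0.00414) = 0.0731, so δp = 0.0129.
Q = p + r − u: δQ = √(δp² + δr² + δu²) = √(0.000167 + 4.84e-06 + 1.97e-05) = 0.0138
Q = 0.2113, so δQ/Q = 0.0138/0.2113 = 0.0655.

6.55%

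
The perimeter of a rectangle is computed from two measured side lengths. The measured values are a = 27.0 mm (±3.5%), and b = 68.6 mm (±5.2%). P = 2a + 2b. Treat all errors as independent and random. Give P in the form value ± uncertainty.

191 ± 7.38 mm

P is a linear combination, so absolute uncertainties add in quadrature:
  (2·δa)² = 3.57;  (2·δb)² = 50.9
δP = √(54.5) = 7.38 mm
P = 191 mm.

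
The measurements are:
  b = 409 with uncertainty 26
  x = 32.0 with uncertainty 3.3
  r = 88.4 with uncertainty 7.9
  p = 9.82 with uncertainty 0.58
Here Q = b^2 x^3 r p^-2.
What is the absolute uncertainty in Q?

Products/powers → add relative errors in quadrature, weighted by exponent:
  (2·δb/b)² = (2×0.0636)² = 0.0162;  (3·δx/x)² = (3×0.103)² = 0.0957;  (1·δr/r)² = (1×0.0894)² = 0.00799;  (-2·δp/p)² = (-2×0.0591)² = 0.0140
δQ/Q = √(0.134) = 0.366
Q = 5.02e+09, so δQ = 0.366 × 5.02e+09 = 1.84e+09.

1.84e+09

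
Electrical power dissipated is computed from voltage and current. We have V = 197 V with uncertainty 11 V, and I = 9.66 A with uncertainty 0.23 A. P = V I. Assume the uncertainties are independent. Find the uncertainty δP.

116 W

Relative error in a monomial: (δP/P)² = Σ (nᵢ · δxᵢ/xᵢ)².
  (1·δV/V)² = (1×0.0558)² = 0.00312;  (1·δI/I)² = (1×0.0238)² = 0.000567
δP/P = √(0.00368) = 0.0607
P = 1900 W, so δP = 0.0607 × 1900 = 116 W.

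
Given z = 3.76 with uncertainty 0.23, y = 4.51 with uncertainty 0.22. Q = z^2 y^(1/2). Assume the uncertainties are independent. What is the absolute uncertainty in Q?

Products/powers → add relative errors in quadrature, weighted by exponent:
  (2·δz/z)² = (2×0.0612)² = 0.0150;  (½·δy/y)² = (0.5×0.0488)² = 0.000595
δQ/Q = √(0.0156) = 0.125
Q = 30.0, so δQ = 0.125 × 30.0 = 3.75.

3.75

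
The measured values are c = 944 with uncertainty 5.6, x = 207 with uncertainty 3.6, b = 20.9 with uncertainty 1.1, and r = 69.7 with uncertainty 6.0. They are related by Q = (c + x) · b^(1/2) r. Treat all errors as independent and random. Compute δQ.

33100

Let u = c + x = 1150. δu = √(δc² + δx²) = √(31.4 + 13.0) = 6.66, so δu/u = 0.00578.
Q is then a monomial in u, b, r:
δQ/Q = √((δu/u)² + (½·δb/b)² + (1·δr/r)²) = √(3.35e-05 + 0.000693 + 0.00741) = 0.0902
Q = 3.67e+05, so δQ = 0.0902 × 3.67e+05 = 33100.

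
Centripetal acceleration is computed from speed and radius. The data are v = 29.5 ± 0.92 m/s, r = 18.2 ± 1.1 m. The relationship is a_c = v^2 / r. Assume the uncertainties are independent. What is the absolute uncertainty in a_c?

Products/powers → add relative errors in quadrature, weighted by exponent:
  (2·δv/v)² = (2×0.0312)² = 0.00389;  (-1·δr/r)² = (-1×0.0604)² = 0.00365
δa_c/a_c = √(0.00754) = 0.0869
a_c = 47.8 m/s^2, so δa_c = 0.0869 × 47.8 = 4.15 m/s^2.

4.15 m/s^2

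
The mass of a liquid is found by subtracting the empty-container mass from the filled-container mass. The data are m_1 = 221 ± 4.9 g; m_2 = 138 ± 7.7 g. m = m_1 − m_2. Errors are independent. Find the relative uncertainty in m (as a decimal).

0.110

For a sum/difference, combine absolute errors in quadrature:
  (δm_1)² = 24.0;  (δm_2)² = 59.3
δm = √(83.3) = 9.13 g
m = 83.0 g, so δm/m = 9.13/83.0 = 0.110.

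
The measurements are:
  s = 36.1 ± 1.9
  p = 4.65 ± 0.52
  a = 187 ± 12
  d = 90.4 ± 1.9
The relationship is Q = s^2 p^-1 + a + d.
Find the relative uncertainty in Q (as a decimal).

Let w = s^2·p^-1 = 280. δw/w = √((2·δs/s)² + (-1·δp/p)²) = √(0.0111 + 0.0125) = 0.154, so δw = 43.0.
Q = w + a + d: δQ = √(δw² + δa² + δd²) = √(1850 + 144 + 3.61) = 44.7
Q = 558, so δQ/Q = 44.7/558 = 0.0802.

0.0802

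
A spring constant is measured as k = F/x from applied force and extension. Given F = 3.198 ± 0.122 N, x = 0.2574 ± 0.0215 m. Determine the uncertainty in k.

1.14 N/m

Relative error in a monomial: (δk/k)² = Σ (nᵢ · δxᵢ/xᵢ)².
  (1·δF/F)² = (1×0.0381)² = 0.00146;  (-1·δx/x)² = (-1×0.0835)² = 0.00698
δk/k = √(0.00843) = 0.0918
k = 12.42 N/m, so δk = 0.0918 × 12.42 = 1.14 N/m.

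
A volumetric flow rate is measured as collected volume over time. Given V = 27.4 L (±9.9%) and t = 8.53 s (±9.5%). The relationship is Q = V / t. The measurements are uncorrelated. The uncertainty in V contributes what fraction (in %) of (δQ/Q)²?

52.1%

(δQ/Q)² = (1·δV/V)² + (-1·δt/t)²
  V term: (1×0.0990)² = 0.00980
  t term: (-1×0.0950)² = 0.00903
Total = 0.0188. Share from V = 0.00980/0.0188 = 0.521.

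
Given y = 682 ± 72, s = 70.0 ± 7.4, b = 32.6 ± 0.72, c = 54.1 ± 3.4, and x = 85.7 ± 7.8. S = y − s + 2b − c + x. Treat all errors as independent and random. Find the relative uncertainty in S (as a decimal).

0.103

S is a linear combination, so absolute uncertainties add in quadrature:
  (δy)² = 5180;  (δs)² = 54.8;  (2·δb)² = 2.07;  (δc)² = 11.6;  (δx)² = 60.8
δS = √(5310) = 72.9
S = 709, so δS/S = 72.9/709 = 0.103.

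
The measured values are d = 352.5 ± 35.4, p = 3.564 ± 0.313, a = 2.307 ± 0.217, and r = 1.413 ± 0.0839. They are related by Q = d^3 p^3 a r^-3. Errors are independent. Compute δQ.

7.27e+08

Since Q is a product/quotient, work with relative uncertainties:
  (3·δd/d)² = (3×0.100)² = 0.0908;  (3·δp/p)² = (3×0.0878)² = 0.0694;  (1·δa/a)² = (1×0.0941)² = 0.00885;  (-3·δr/r)² = (-3×0.0594)² = 0.0317
δQ/Q = √(0.201) = 0.448
Q = 1.621e+09, so δQ = 0.448 × 1.621e+09 = 7.27e+08.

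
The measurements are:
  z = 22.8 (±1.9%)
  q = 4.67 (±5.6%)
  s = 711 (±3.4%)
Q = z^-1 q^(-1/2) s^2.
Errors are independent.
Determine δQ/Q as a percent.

Each factor contributes (exponent × relative error)² to (δQ/Q)²:
  (-1·δz/z)² = (-1×0.0190)² = 0.000361;  (−½·δq/q)² = (-0.5×0.0560)² = 0.000784;  (2·δs/s)² = (2×0.0340)² = 0.00462
δQ/Q = √(0.00577) = 0.0760

7.60%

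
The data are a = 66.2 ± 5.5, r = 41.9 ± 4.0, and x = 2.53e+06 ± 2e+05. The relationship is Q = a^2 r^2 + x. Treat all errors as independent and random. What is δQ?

1.96e+06

Let p = a^2·r^2 = 7.69e+06. δp/p = √((2·δa/a)² + (2·δr/r)²) = √(0.0276 + 0.0365) = 0.253, so δp = 1.95e+06.
Q = p + x: δQ = √(δp² + δx²) = √(3.79e+12 + 4e+10) = 1.96e+06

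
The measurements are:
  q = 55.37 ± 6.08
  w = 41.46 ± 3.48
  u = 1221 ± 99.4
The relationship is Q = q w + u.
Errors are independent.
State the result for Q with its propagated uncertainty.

3517 ± 332

Let p = q·w = 2296. δp/p = √((1·δq/q)² + (1·δw/w)²) = √(0.0121 + 0.00705) = 0.138, so δp = 317.
Q = p + u: δQ = √(δp² + δu²) = √(1.01e+05 + 9880) = 332
Q = 3517.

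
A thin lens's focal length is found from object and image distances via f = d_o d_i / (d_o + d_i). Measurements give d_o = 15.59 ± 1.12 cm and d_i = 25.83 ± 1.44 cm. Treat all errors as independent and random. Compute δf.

∂f/∂d_o = (d_i/(d_o+d_i))² = 0.389;  ∂f/∂d_i = (d_o/(d_o+d_i))² = 0.142
δf = √((∂f/∂d_o · δd_o)² + (∂f/∂d_i · δd_i)²) = √(0.190 + 0.0416) = 0.481 cm

0.481 cm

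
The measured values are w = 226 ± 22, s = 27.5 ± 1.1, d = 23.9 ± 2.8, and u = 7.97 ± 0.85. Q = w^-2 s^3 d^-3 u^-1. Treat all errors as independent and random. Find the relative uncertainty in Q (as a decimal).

Since Q is a product/quotient, work with relative uncertainties:
  (-2·δw/w)² = (-2×0.0973)² = 0.0379;  (3·δs/s)² = (3×0.0400)² = 0.0144;  (-3·δd/d)² = (-3×0.117)² = 0.124;  (-1·δu/u)² = (-1×0.107)² = 0.0114
δQ/Q = √(0.187) = 0.433

0.433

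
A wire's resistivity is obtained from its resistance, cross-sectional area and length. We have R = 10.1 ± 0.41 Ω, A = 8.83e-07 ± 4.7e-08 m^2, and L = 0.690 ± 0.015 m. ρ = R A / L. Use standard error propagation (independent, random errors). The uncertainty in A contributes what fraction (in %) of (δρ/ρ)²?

57.2%

(δρ/ρ)² = (1·δR/R)² + (1·δA/A)² + (-1·δL/L)²
  R term: (1×0.0406)² = 0.00165
  A term: (1×0.0532)² = 0.00283
  L term: (-1×0.0217)² = 0.000473
Total = 0.00495. Share from A = 0.00283/0.00495 = 0.572.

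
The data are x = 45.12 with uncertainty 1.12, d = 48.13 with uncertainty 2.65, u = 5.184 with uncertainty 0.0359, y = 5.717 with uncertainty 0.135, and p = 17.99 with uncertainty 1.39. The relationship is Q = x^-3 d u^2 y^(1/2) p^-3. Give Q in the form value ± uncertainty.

Since Q is a product/quotient, work with relative uncertainties:
  (-3·δx/x)² = (-3×0.0248)² = 0.00555;  (1·δd/d)² = (1×0.0551)² = 0.00303;  (2·δu/u)² = (2×0.00693)² = 0.000192;  (½·δy/y)² = (0.5×0.0236)² = 0.000139;  (-3·δp/p)² = (-3×0.0773)² = 0.0537
δQ/Q = √(0.0626) = 0.250
Q = 5.783e-06, so δQ = 0.250 × 5.783e-06 = 1.45e-06.

(5.783 ± 1.45) × 10^-6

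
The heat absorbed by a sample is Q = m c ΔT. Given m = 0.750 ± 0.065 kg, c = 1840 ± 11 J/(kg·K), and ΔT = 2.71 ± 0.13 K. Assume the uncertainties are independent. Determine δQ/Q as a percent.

9.92%

Products/powers → add relative errors in quadrature, weighted by exponent:
  (1·δm/m)² = (1×0.0867)² = 0.00751;  (1·δc/c)² = (1×0.00598)² = 3.57e-05;  (1·δΔT/ΔT)² = (1×0.0480)² = 0.00230
δQ/Q = √(0.00985) = 0.0992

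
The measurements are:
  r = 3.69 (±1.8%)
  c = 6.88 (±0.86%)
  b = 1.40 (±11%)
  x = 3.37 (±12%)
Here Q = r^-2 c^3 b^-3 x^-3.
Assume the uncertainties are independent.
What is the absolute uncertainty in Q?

0.112

Each factor contributes (exponent × relative error)² to (δQ/Q)²:
  (-2·δr/r)² = (-2×0.0180)² = 0.00130;  (3·δc/c)² = (3×0.00860)² = 0.000666;  (-3·δb/b)² = (-3×0.110)² = 0.109;  (-3·δx/x)² = (-3×0.120)² = 0.130
δQ/Q = √(0.240) = 0.490
Q = 0.228, so δQ = 0.490 × 0.228 = 0.112.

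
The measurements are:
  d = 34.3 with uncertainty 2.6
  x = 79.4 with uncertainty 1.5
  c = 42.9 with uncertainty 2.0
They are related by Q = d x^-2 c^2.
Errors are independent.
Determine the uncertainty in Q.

For a monomial Q ∝ d, x^-2, c^2, fractional errors add in quadrature:
  (1·δd/d)² = (1×0.0758)² = 0.00575;  (-2·δx/x)² = (-2×0.0189)² = 0.00143;  (2·δc/c)² = (2×0.0466)² = 0.00869
δQ/Q = √(0.0159) = 0.126
Q = 10.0, so δQ = 0.126 × 10.0 = 1.26.

1.26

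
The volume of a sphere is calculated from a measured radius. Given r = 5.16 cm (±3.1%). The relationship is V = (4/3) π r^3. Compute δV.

53.5 cm^3

V ∝ r^3, so δV/V = |3| · δr/r = 3 × 0.0310 = 0.0930.
V = 575 cm^3, so δV = 0.0930 × 575 = 53.5 cm^3.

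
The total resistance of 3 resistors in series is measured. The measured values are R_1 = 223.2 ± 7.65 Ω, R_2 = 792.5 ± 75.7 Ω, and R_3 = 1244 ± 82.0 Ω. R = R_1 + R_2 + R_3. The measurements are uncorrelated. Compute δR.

R is a linear combination, so absolute uncertainties add in quadrature:
  (δR_1)² = 58.5;  (δR_2)² = 5730;  (δR_3)² = 6720
δR = √(12500) = 112 Ω

112 Ω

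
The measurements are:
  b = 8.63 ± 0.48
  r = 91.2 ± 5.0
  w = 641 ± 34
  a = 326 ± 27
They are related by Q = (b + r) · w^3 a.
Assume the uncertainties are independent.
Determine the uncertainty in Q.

Let u = b + r = 99.8. δu = √(δb² + δr²) = √(0.230 + 25.0) = 5.02, so δu/u = 0.0503.
Q is then a monomial in u, w, a:
δQ/Q = √((δu/u)² + (3·δw/w)² + (1·δa/a)²) = √(0.00253 + 0.0253 + 0.00686) = 0.186
Q = 8.57e+12, so δQ = 0.186 × 8.57e+12 = 1.6e+12.

1.6e+12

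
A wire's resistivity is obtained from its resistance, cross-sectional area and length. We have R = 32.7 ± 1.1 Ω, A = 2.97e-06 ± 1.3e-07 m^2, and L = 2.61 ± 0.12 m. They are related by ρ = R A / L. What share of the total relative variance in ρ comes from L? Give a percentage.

(δρ/ρ)² = (1·δR/R)² + (1·δA/A)² + (-1·δL/L)²
  R term: (1×0.0336)² = 0.00113
  A term: (1×0.0438)² = 0.00192
  L term: (-1×0.0460)² = 0.00211
Total = 0.00516. Share from L = 0.00211/0.00516 = 0.410.

41.0%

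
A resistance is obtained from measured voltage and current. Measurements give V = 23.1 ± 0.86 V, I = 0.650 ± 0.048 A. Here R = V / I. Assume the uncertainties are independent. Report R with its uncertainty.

Each factor contributes (exponent × relative error)² to (δR/R)²:
  (1·δV/V)² = (1×0.0372)² = 0.00139;  (-1·δI/I)² = (-1×0.0738)² = 0.00545
δR/R = √(0.00684) = 0.0827
R = 35.5 Ω, so δR = 0.0827 × 35.5 = 2.94 Ω.

35.5 ± 2.94 Ω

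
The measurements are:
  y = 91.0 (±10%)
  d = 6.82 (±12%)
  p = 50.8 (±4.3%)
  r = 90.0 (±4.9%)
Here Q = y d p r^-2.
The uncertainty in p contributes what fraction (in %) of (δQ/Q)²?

5.16%

(δQ/Q)² = (1·δy/y)² + (1·δd/d)² + (1·δp/p)² + (-2·δr/r)²
  y term: (1×0.100)² = 0.0100
  d term: (1×0.120)² = 0.0144
  p term: (1×0.0430)² = 0.00185
  r term: (-2×0.0490)² = 0.00960
Total = 0.0359. Share from p = 0.00185/0.0359 = 0.0516.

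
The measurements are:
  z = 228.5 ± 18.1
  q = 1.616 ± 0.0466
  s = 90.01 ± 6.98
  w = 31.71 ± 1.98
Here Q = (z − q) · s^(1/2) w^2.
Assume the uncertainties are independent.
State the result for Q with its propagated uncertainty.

(2.164 ± 0.332) × 10^6

Let u = z − q = 226.9. δu = √(δz² + δq²) = √(328 + 0.00217) = 18.1, so δu/u = 0.0798.
Q is then a monomial in u, s, w:
δQ/Q = √((δu/u)² + (½·δs/s)² + (2·δw/w)²) = √(0.00636 + 0.00150 + 0.0156) = 0.153
Q = 2.164e+06, so δQ = 0.153 × 2.164e+06 = 3.32e+05.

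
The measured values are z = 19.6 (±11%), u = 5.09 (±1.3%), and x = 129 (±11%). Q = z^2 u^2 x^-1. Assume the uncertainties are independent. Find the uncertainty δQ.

19.1

Relative error in a monomial: (δQ/Q)² = Σ (nᵢ · δxᵢ/xᵢ)².
  (2·δz/z)² = (2×0.110)² = 0.0484;  (2·δu/u)² = (2×0.0130)² = 0.000676;  (-1·δx/x)² = (-1×0.110)² = 0.0121
δQ/Q = √(0.0612) = 0.247
Q = 77.2, so δQ = 0.247 × 77.2 = 19.1.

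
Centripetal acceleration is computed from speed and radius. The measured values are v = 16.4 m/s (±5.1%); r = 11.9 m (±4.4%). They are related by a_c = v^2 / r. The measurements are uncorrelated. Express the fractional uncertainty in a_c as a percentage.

For a monomial a_c ∝ v^2, r^-1, fractional errors add in quadrature:
  (2·δv/v)² = (2×0.0510)² = 0.0104;  (-1·δr/r)² = (-1×0.0440)² = 0.00194
δa_c/a_c = √(0.0123) = 0.111

11.1%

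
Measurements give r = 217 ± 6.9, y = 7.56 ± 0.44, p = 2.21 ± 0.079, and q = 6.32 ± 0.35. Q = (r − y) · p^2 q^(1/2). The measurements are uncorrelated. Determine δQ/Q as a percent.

Let u = r − y = 209. δu = √(δr² + δy²) = √(47.6 + 0.194) = 6.91, so δu/u = 0.0330.
Q is then a monomial in u, p, q:
δQ/Q = √((δu/u)² + (2·δp/p)² + (½·δq/q)²) = √(0.00109 + 0.00511 + 0.000767) = 0.0835

8.35%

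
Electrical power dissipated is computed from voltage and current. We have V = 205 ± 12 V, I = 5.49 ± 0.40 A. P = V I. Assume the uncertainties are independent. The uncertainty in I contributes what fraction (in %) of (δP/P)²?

60.8%

(δP/P)² = (1·δV/V)² + (1·δI/I)²
  V term: (1×0.0585)² = 0.00343
  I term: (1×0.0729)² = 0.00531
Total = 0.00874. Share from I = 0.00531/0.00874 = 0.608.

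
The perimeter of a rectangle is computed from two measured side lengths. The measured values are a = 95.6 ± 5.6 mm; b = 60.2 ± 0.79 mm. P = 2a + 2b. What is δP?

Sums and differences: (δP)² = Σ (cᵢ δxᵢ)².
  (2·δa)² = 125;  (2·δb)² = 2.50
δP = √(128) = 11.3 mm

11.3 mm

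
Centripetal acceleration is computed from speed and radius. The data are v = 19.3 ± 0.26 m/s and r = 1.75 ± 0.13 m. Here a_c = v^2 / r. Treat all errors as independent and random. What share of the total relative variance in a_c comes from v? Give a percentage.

(δa_c/a_c)² = (2·δv/v)² + (-1·δr/r)²
  v term: (2×0.0135)² = 0.000726
  r term: (-1×0.0743)² = 0.00552
Total = 0.00624. Share from v = 0.000726/0.00624 = 0.116.

11.6%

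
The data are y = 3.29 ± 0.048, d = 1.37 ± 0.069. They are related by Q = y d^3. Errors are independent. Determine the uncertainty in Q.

1.28

Since Q is a product/quotient, work with relative uncertainties:
  (1·δy/y)² = (1×0.0146)² = 0.000213;  (3·δd/d)² = (3×0.0504)² = 0.0228
δQ/Q = √(0.0230) = 0.152
Q = 8.46, so δQ = 0.152 × 8.46 = 1.28.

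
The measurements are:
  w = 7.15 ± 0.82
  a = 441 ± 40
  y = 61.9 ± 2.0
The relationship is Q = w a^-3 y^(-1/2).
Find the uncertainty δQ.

Since Q is a product/quotient, work with relative uncertainties:
  (1·δw/w)² = (1×0.115)² = 0.0132;  (-3·δa/a)² = (-3×0.0907)² = 0.0740;  (−½·δy/y)² = (-0.5×0.0323)² = 0.000261
δQ/Q = √(0.0875) = 0.296
Q = 1.06e-08, so δQ = 0.296 × 1.06e-08 = 3.13e-09.

3.13e-09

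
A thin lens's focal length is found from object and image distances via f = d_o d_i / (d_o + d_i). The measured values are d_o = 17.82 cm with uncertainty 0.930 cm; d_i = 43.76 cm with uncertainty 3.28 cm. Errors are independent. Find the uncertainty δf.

∂f/∂d_o = (d_i/(d_o+d_i))² = 0.505;  ∂f/∂d_i = (d_o/(d_o+d_i))² = 0.0837
δf = √((∂f/∂d_o · δd_o)² + (∂f/∂d_i · δd_i)²) = √(0.221 + 0.0754) = 0.544 cm

0.544 cm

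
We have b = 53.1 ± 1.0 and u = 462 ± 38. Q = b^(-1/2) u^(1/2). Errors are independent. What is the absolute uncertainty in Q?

0.124

Products/powers → add relative errors in quadrature, weighted by exponent:
  (−½·δb/b)² = (-0.5×0.0188)² = 8.87e-05;  (½·δu/u)² = (0.5×0.0823)² = 0.00169
δQ/Q = √(0.00178) = 0.0422
Q = 2.95, so δQ = 0.0422 × 2.95 = 0.124.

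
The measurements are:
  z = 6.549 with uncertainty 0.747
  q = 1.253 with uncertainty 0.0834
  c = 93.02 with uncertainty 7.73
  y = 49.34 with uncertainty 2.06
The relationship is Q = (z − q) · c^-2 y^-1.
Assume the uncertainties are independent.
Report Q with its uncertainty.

(1.240 ± 0.276) × 10^-5

Let u = z − q = 5.296. δu = √(δz² + δq²) = √(0.558 + 0.00696) = 0.752, so δu/u = 0.142.
Q is then a monomial in u, c, y:
δQ/Q = √((δu/u)² + (-2·δc/c)² + (-1·δy/y)²) = √(0.0201 + 0.0276 + 0.00174) = 0.223
Q = 1.24e-05, so δQ = 0.223 × 1.24e-05 = 2.76e-06.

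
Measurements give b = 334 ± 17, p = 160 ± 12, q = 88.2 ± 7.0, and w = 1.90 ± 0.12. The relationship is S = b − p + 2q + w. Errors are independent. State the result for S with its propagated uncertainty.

Sums and differences: (δS)² = Σ (cᵢ δxᵢ)².
  (δb)² = 289;  (δp)² = 144;  (2·δq)² = 196;  (δw)² = 0.0144
δS = √(629) = 25.1
S = 352.

352 ± 25.1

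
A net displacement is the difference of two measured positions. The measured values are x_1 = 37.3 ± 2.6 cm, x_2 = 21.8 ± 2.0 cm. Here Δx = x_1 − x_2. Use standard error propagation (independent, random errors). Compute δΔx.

3.28 cm

Δx is a linear combination, so absolute uncertainties add in quadrature:
  (δx_1)² = 6.76;  (δx_2)² = 4.00
δΔx = √(10.8) = 3.28 cm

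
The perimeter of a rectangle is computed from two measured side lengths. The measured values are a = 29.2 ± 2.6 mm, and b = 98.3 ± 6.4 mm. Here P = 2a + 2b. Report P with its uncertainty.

Each term contributes (cᵢ δxᵢ)² to (δP)²:
  (2·δa)² = 27.0;  (2·δb)² = 164
δP = √(191) = 13.8 mm
P = 255 mm.

255 ± 13.8 mm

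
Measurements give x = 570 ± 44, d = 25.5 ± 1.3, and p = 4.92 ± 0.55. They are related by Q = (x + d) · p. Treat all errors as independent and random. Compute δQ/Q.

Let u = x + d = 596. δu = √(δx² + δd²) = √(1940 + 1.69) = 44.0, so δu/u = 0.0739.
Q is then a monomial in u, p:
δQ/Q = √((δu/u)² + (1·δp/p)²) = √(0.00546 + 0.0125) = 0.134

0.134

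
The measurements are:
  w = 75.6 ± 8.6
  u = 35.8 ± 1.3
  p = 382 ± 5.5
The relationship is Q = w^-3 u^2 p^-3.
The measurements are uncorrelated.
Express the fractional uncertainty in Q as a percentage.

35.2%

For a monomial Q ∝ w^-3, u^2, p^-3, fractional errors add in quadrature:
  (-3·δw/w)² = (-3×0.114)² = 0.116;  (2·δu/u)² = (2×0.0363)² = 0.00527;  (-3·δp/p)² = (-3×0.0144)² = 0.00187
δQ/Q = √(0.124) = 0.352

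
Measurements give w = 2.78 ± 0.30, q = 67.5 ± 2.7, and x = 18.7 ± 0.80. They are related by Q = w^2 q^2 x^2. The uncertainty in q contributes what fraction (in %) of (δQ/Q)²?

(δQ/Q)² = (2·δw/w)² + (2·δq/q)² + (2·δx/x)²
  w term: (2×0.108)² = 0.0466
  q term: (2×0.0400)² = 0.00640
  x term: (2×0.0428)² = 0.00732
Total = 0.0603. Share from q = 0.00640/0.0603 = 0.106.

10.6%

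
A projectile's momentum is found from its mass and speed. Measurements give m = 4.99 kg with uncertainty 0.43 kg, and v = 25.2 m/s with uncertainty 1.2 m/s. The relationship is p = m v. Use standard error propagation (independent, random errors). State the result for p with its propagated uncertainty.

126 ± 12.4 kg·m/s

Products/powers → add relative errors in quadrature, weighted by exponent:
  (1·δm/m)² = (1×0.0862)² = 0.00743;  (1·δv/v)² = (1×0.0476)² = 0.00227
δp/p = √(0.00969) = 0.0985
p = 126 kg·m/s, so δp = 0.0985 × 126 = 12.4 kg·m/s.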